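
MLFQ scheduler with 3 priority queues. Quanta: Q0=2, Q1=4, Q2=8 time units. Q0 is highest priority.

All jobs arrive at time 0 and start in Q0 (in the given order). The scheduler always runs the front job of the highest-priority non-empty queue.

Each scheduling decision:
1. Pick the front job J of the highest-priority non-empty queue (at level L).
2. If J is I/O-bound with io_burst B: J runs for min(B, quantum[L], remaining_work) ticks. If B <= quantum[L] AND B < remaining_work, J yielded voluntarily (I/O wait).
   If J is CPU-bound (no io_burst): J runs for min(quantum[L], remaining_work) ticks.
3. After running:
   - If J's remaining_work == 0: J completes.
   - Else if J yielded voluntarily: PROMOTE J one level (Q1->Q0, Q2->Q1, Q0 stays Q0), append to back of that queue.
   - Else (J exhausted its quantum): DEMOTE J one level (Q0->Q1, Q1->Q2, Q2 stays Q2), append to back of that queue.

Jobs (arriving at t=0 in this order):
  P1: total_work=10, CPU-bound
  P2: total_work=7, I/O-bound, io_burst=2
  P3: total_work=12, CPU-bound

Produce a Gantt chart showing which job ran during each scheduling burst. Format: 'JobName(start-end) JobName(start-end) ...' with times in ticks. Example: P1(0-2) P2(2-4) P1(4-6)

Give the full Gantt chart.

t=0-2: P1@Q0 runs 2, rem=8, quantum used, demote→Q1. Q0=[P2,P3] Q1=[P1] Q2=[]
t=2-4: P2@Q0 runs 2, rem=5, I/O yield, promote→Q0. Q0=[P3,P2] Q1=[P1] Q2=[]
t=4-6: P3@Q0 runs 2, rem=10, quantum used, demote→Q1. Q0=[P2] Q1=[P1,P3] Q2=[]
t=6-8: P2@Q0 runs 2, rem=3, I/O yield, promote→Q0. Q0=[P2] Q1=[P1,P3] Q2=[]
t=8-10: P2@Q0 runs 2, rem=1, I/O yield, promote→Q0. Q0=[P2] Q1=[P1,P3] Q2=[]
t=10-11: P2@Q0 runs 1, rem=0, completes. Q0=[] Q1=[P1,P3] Q2=[]
t=11-15: P1@Q1 runs 4, rem=4, quantum used, demote→Q2. Q0=[] Q1=[P3] Q2=[P1]
t=15-19: P3@Q1 runs 4, rem=6, quantum used, demote→Q2. Q0=[] Q1=[] Q2=[P1,P3]
t=19-23: P1@Q2 runs 4, rem=0, completes. Q0=[] Q1=[] Q2=[P3]
t=23-29: P3@Q2 runs 6, rem=0, completes. Q0=[] Q1=[] Q2=[]

Answer: P1(0-2) P2(2-4) P3(4-6) P2(6-8) P2(8-10) P2(10-11) P1(11-15) P3(15-19) P1(19-23) P3(23-29)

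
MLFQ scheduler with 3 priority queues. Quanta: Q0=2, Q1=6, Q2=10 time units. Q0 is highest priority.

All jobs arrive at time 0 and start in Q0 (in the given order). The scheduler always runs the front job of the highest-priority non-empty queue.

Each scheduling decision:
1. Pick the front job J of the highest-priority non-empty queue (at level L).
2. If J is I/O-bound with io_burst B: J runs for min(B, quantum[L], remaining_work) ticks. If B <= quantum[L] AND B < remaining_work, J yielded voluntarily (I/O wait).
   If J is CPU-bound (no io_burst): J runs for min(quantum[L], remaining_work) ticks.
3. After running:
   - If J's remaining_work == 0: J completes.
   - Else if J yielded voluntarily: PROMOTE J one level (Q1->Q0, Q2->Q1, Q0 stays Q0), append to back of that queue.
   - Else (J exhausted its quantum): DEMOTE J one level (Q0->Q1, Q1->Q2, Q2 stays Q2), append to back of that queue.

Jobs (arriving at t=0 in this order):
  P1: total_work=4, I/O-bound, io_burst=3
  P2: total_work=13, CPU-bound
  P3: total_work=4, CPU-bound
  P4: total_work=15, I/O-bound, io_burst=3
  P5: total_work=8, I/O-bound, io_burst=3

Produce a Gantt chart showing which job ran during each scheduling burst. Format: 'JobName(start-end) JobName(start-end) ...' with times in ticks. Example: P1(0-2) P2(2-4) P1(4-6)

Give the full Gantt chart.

t=0-2: P1@Q0 runs 2, rem=2, quantum used, demote→Q1. Q0=[P2,P3,P4,P5] Q1=[P1] Q2=[]
t=2-4: P2@Q0 runs 2, rem=11, quantum used, demote→Q1. Q0=[P3,P4,P5] Q1=[P1,P2] Q2=[]
t=4-6: P3@Q0 runs 2, rem=2, quantum used, demote→Q1. Q0=[P4,P5] Q1=[P1,P2,P3] Q2=[]
t=6-8: P4@Q0 runs 2, rem=13, quantum used, demote→Q1. Q0=[P5] Q1=[P1,P2,P3,P4] Q2=[]
t=8-10: P5@Q0 runs 2, rem=6, quantum used, demote→Q1. Q0=[] Q1=[P1,P2,P3,P4,P5] Q2=[]
t=10-12: P1@Q1 runs 2, rem=0, completes. Q0=[] Q1=[P2,P3,P4,P5] Q2=[]
t=12-18: P2@Q1 runs 6, rem=5, quantum used, demote→Q2. Q0=[] Q1=[P3,P4,P5] Q2=[P2]
t=18-20: P3@Q1 runs 2, rem=0, completes. Q0=[] Q1=[P4,P5] Q2=[P2]
t=20-23: P4@Q1 runs 3, rem=10, I/O yield, promote→Q0. Q0=[P4] Q1=[P5] Q2=[P2]
t=23-25: P4@Q0 runs 2, rem=8, quantum used, demote→Q1. Q0=[] Q1=[P5,P4] Q2=[P2]
t=25-28: P5@Q1 runs 3, rem=3, I/O yield, promote→Q0. Q0=[P5] Q1=[P4] Q2=[P2]
t=28-30: P5@Q0 runs 2, rem=1, quantum used, demote→Q1. Q0=[] Q1=[P4,P5] Q2=[P2]
t=30-33: P4@Q1 runs 3, rem=5, I/O yield, promote→Q0. Q0=[P4] Q1=[P5] Q2=[P2]
t=33-35: P4@Q0 runs 2, rem=3, quantum used, demote→Q1. Q0=[] Q1=[P5,P4] Q2=[P2]
t=35-36: P5@Q1 runs 1, rem=0, completes. Q0=[] Q1=[P4] Q2=[P2]
t=36-39: P4@Q1 runs 3, rem=0, completes. Q0=[] Q1=[] Q2=[P2]
t=39-44: P2@Q2 runs 5, rem=0, completes. Q0=[] Q1=[] Q2=[]

Answer: P1(0-2) P2(2-4) P3(4-6) P4(6-8) P5(8-10) P1(10-12) P2(12-18) P3(18-20) P4(20-23) P4(23-25) P5(25-28) P5(28-30) P4(30-33) P4(33-35) P5(35-36) P4(36-39) P2(39-44)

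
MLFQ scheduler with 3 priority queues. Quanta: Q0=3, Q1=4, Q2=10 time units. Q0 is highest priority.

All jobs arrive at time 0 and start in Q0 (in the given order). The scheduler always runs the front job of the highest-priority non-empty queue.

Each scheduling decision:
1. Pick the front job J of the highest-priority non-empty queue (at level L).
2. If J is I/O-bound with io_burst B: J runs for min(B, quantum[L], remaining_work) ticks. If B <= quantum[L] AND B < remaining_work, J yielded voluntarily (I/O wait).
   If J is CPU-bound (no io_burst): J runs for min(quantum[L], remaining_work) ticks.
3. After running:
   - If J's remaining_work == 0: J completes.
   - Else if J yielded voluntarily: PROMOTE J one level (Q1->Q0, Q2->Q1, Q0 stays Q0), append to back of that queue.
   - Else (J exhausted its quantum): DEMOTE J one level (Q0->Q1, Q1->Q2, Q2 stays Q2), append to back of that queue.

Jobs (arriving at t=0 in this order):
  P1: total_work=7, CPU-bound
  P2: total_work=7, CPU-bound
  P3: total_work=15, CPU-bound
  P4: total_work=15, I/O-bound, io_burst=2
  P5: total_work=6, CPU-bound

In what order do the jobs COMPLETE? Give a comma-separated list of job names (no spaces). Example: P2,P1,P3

Answer: P4,P1,P2,P5,P3

Derivation:
t=0-3: P1@Q0 runs 3, rem=4, quantum used, demote→Q1. Q0=[P2,P3,P4,P5] Q1=[P1] Q2=[]
t=3-6: P2@Q0 runs 3, rem=4, quantum used, demote→Q1. Q0=[P3,P4,P5] Q1=[P1,P2] Q2=[]
t=6-9: P3@Q0 runs 3, rem=12, quantum used, demote→Q1. Q0=[P4,P5] Q1=[P1,P2,P3] Q2=[]
t=9-11: P4@Q0 runs 2, rem=13, I/O yield, promote→Q0. Q0=[P5,P4] Q1=[P1,P2,P3] Q2=[]
t=11-14: P5@Q0 runs 3, rem=3, quantum used, demote→Q1. Q0=[P4] Q1=[P1,P2,P3,P5] Q2=[]
t=14-16: P4@Q0 runs 2, rem=11, I/O yield, promote→Q0. Q0=[P4] Q1=[P1,P2,P3,P5] Q2=[]
t=16-18: P4@Q0 runs 2, rem=9, I/O yield, promote→Q0. Q0=[P4] Q1=[P1,P2,P3,P5] Q2=[]
t=18-20: P4@Q0 runs 2, rem=7, I/O yield, promote→Q0. Q0=[P4] Q1=[P1,P2,P3,P5] Q2=[]
t=20-22: P4@Q0 runs 2, rem=5, I/O yield, promote→Q0. Q0=[P4] Q1=[P1,P2,P3,P5] Q2=[]
t=22-24: P4@Q0 runs 2, rem=3, I/O yield, promote→Q0. Q0=[P4] Q1=[P1,P2,P3,P5] Q2=[]
t=24-26: P4@Q0 runs 2, rem=1, I/O yield, promote→Q0. Q0=[P4] Q1=[P1,P2,P3,P5] Q2=[]
t=26-27: P4@Q0 runs 1, rem=0, completes. Q0=[] Q1=[P1,P2,P3,P5] Q2=[]
t=27-31: P1@Q1 runs 4, rem=0, completes. Q0=[] Q1=[P2,P3,P5] Q2=[]
t=31-35: P2@Q1 runs 4, rem=0, completes. Q0=[] Q1=[P3,P5] Q2=[]
t=35-39: P3@Q1 runs 4, rem=8, quantum used, demote→Q2. Q0=[] Q1=[P5] Q2=[P3]
t=39-42: P5@Q1 runs 3, rem=0, completes. Q0=[] Q1=[] Q2=[P3]
t=42-50: P3@Q2 runs 8, rem=0, completes. Q0=[] Q1=[] Q2=[]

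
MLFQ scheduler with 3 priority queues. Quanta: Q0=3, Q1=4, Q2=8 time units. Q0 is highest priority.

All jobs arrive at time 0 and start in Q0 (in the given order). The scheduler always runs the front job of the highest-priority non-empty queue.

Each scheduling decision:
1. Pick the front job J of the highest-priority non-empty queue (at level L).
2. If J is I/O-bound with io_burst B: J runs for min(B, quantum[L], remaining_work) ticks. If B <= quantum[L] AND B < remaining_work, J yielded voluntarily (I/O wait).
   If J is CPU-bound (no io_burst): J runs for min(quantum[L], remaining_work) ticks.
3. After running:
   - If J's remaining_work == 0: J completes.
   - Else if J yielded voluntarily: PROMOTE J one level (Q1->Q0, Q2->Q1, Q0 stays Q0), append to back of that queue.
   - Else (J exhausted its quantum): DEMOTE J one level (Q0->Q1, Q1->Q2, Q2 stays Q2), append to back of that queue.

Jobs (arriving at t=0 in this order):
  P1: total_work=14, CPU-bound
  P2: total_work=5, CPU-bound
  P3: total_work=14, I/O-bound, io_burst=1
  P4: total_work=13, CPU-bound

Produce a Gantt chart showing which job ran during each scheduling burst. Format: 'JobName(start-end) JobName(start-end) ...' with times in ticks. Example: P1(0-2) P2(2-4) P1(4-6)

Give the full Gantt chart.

Answer: P1(0-3) P2(3-6) P3(6-7) P4(7-10) P3(10-11) P3(11-12) P3(12-13) P3(13-14) P3(14-15) P3(15-16) P3(16-17) P3(17-18) P3(18-19) P3(19-20) P3(20-21) P3(21-22) P3(22-23) P1(23-27) P2(27-29) P4(29-33) P1(33-40) P4(40-46)

Derivation:
t=0-3: P1@Q0 runs 3, rem=11, quantum used, demote→Q1. Q0=[P2,P3,P4] Q1=[P1] Q2=[]
t=3-6: P2@Q0 runs 3, rem=2, quantum used, demote→Q1. Q0=[P3,P4] Q1=[P1,P2] Q2=[]
t=6-7: P3@Q0 runs 1, rem=13, I/O yield, promote→Q0. Q0=[P4,P3] Q1=[P1,P2] Q2=[]
t=7-10: P4@Q0 runs 3, rem=10, quantum used, demote→Q1. Q0=[P3] Q1=[P1,P2,P4] Q2=[]
t=10-11: P3@Q0 runs 1, rem=12, I/O yield, promote→Q0. Q0=[P3] Q1=[P1,P2,P4] Q2=[]
t=11-12: P3@Q0 runs 1, rem=11, I/O yield, promote→Q0. Q0=[P3] Q1=[P1,P2,P4] Q2=[]
t=12-13: P3@Q0 runs 1, rem=10, I/O yield, promote→Q0. Q0=[P3] Q1=[P1,P2,P4] Q2=[]
t=13-14: P3@Q0 runs 1, rem=9, I/O yield, promote→Q0. Q0=[P3] Q1=[P1,P2,P4] Q2=[]
t=14-15: P3@Q0 runs 1, rem=8, I/O yield, promote→Q0. Q0=[P3] Q1=[P1,P2,P4] Q2=[]
t=15-16: P3@Q0 runs 1, rem=7, I/O yield, promote→Q0. Q0=[P3] Q1=[P1,P2,P4] Q2=[]
t=16-17: P3@Q0 runs 1, rem=6, I/O yield, promote→Q0. Q0=[P3] Q1=[P1,P2,P4] Q2=[]
t=17-18: P3@Q0 runs 1, rem=5, I/O yield, promote→Q0. Q0=[P3] Q1=[P1,P2,P4] Q2=[]
t=18-19: P3@Q0 runs 1, rem=4, I/O yield, promote→Q0. Q0=[P3] Q1=[P1,P2,P4] Q2=[]
t=19-20: P3@Q0 runs 1, rem=3, I/O yield, promote→Q0. Q0=[P3] Q1=[P1,P2,P4] Q2=[]
t=20-21: P3@Q0 runs 1, rem=2, I/O yield, promote→Q0. Q0=[P3] Q1=[P1,P2,P4] Q2=[]
t=21-22: P3@Q0 runs 1, rem=1, I/O yield, promote→Q0. Q0=[P3] Q1=[P1,P2,P4] Q2=[]
t=22-23: P3@Q0 runs 1, rem=0, completes. Q0=[] Q1=[P1,P2,P4] Q2=[]
t=23-27: P1@Q1 runs 4, rem=7, quantum used, demote→Q2. Q0=[] Q1=[P2,P4] Q2=[P1]
t=27-29: P2@Q1 runs 2, rem=0, completes. Q0=[] Q1=[P4] Q2=[P1]
t=29-33: P4@Q1 runs 4, rem=6, quantum used, demote→Q2. Q0=[] Q1=[] Q2=[P1,P4]
t=33-40: P1@Q2 runs 7, rem=0, completes. Q0=[] Q1=[] Q2=[P4]
t=40-46: P4@Q2 runs 6, rem=0, completes. Q0=[] Q1=[] Q2=[]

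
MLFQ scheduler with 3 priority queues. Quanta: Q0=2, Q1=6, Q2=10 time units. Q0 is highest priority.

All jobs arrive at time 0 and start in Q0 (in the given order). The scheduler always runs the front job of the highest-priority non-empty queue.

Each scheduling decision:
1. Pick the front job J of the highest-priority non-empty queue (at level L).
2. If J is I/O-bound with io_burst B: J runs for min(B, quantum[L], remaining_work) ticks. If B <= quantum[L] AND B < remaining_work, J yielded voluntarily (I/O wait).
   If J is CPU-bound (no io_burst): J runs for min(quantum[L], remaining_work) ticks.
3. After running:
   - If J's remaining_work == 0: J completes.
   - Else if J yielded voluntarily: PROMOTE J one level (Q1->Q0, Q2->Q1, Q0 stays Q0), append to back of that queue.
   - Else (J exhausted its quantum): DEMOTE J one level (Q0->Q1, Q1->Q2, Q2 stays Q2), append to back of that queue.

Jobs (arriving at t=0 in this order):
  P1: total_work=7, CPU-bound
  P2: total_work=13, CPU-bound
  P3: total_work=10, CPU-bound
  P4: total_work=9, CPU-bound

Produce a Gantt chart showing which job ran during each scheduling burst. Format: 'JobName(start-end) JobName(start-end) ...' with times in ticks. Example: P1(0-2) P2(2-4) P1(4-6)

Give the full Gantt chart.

t=0-2: P1@Q0 runs 2, rem=5, quantum used, demote→Q1. Q0=[P2,P3,P4] Q1=[P1] Q2=[]
t=2-4: P2@Q0 runs 2, rem=11, quantum used, demote→Q1. Q0=[P3,P4] Q1=[P1,P2] Q2=[]
t=4-6: P3@Q0 runs 2, rem=8, quantum used, demote→Q1. Q0=[P4] Q1=[P1,P2,P3] Q2=[]
t=6-8: P4@Q0 runs 2, rem=7, quantum used, demote→Q1. Q0=[] Q1=[P1,P2,P3,P4] Q2=[]
t=8-13: P1@Q1 runs 5, rem=0, completes. Q0=[] Q1=[P2,P3,P4] Q2=[]
t=13-19: P2@Q1 runs 6, rem=5, quantum used, demote→Q2. Q0=[] Q1=[P3,P4] Q2=[P2]
t=19-25: P3@Q1 runs 6, rem=2, quantum used, demote→Q2. Q0=[] Q1=[P4] Q2=[P2,P3]
t=25-31: P4@Q1 runs 6, rem=1, quantum used, demote→Q2. Q0=[] Q1=[] Q2=[P2,P3,P4]
t=31-36: P2@Q2 runs 5, rem=0, completes. Q0=[] Q1=[] Q2=[P3,P4]
t=36-38: P3@Q2 runs 2, rem=0, completes. Q0=[] Q1=[] Q2=[P4]
t=38-39: P4@Q2 runs 1, rem=0, completes. Q0=[] Q1=[] Q2=[]

Answer: P1(0-2) P2(2-4) P3(4-6) P4(6-8) P1(8-13) P2(13-19) P3(19-25) P4(25-31) P2(31-36) P3(36-38) P4(38-39)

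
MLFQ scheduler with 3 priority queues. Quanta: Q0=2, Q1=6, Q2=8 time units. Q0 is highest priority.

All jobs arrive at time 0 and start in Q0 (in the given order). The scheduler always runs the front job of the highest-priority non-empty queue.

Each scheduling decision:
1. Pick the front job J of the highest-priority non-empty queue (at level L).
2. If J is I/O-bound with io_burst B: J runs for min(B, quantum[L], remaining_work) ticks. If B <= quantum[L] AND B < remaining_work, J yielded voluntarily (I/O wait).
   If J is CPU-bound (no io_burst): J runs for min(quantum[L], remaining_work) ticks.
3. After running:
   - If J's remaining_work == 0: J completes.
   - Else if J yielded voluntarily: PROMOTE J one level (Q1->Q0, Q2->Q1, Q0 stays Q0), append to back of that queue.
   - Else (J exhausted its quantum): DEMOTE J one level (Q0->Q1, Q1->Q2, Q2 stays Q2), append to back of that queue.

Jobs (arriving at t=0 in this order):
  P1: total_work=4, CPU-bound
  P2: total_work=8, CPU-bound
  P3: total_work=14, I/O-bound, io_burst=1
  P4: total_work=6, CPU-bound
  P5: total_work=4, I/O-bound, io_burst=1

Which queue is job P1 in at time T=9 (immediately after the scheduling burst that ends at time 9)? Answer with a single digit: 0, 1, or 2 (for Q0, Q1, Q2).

Answer: 1

Derivation:
t=0-2: P1@Q0 runs 2, rem=2, quantum used, demote→Q1. Q0=[P2,P3,P4,P5] Q1=[P1] Q2=[]
t=2-4: P2@Q0 runs 2, rem=6, quantum used, demote→Q1. Q0=[P3,P4,P5] Q1=[P1,P2] Q2=[]
t=4-5: P3@Q0 runs 1, rem=13, I/O yield, promote→Q0. Q0=[P4,P5,P3] Q1=[P1,P2] Q2=[]
t=5-7: P4@Q0 runs 2, rem=4, quantum used, demote→Q1. Q0=[P5,P3] Q1=[P1,P2,P4] Q2=[]
t=7-8: P5@Q0 runs 1, rem=3, I/O yield, promote→Q0. Q0=[P3,P5] Q1=[P1,P2,P4] Q2=[]
t=8-9: P3@Q0 runs 1, rem=12, I/O yield, promote→Q0. Q0=[P5,P3] Q1=[P1,P2,P4] Q2=[]
t=9-10: P5@Q0 runs 1, rem=2, I/O yield, promote→Q0. Q0=[P3,P5] Q1=[P1,P2,P4] Q2=[]
t=10-11: P3@Q0 runs 1, rem=11, I/O yield, promote→Q0. Q0=[P5,P3] Q1=[P1,P2,P4] Q2=[]
t=11-12: P5@Q0 runs 1, rem=1, I/O yield, promote→Q0. Q0=[P3,P5] Q1=[P1,P2,P4] Q2=[]
t=12-13: P3@Q0 runs 1, rem=10, I/O yield, promote→Q0. Q0=[P5,P3] Q1=[P1,P2,P4] Q2=[]
t=13-14: P5@Q0 runs 1, rem=0, completes. Q0=[P3] Q1=[P1,P2,P4] Q2=[]
t=14-15: P3@Q0 runs 1, rem=9, I/O yield, promote→Q0. Q0=[P3] Q1=[P1,P2,P4] Q2=[]
t=15-16: P3@Q0 runs 1, rem=8, I/O yield, promote→Q0. Q0=[P3] Q1=[P1,P2,P4] Q2=[]
t=16-17: P3@Q0 runs 1, rem=7, I/O yield, promote→Q0. Q0=[P3] Q1=[P1,P2,P4] Q2=[]
t=17-18: P3@Q0 runs 1, rem=6, I/O yield, promote→Q0. Q0=[P3] Q1=[P1,P2,P4] Q2=[]
t=18-19: P3@Q0 runs 1, rem=5, I/O yield, promote→Q0. Q0=[P3] Q1=[P1,P2,P4] Q2=[]
t=19-20: P3@Q0 runs 1, rem=4, I/O yield, promote→Q0. Q0=[P3] Q1=[P1,P2,P4] Q2=[]
t=20-21: P3@Q0 runs 1, rem=3, I/O yield, promote→Q0. Q0=[P3] Q1=[P1,P2,P4] Q2=[]
t=21-22: P3@Q0 runs 1, rem=2, I/O yield, promote→Q0. Q0=[P3] Q1=[P1,P2,P4] Q2=[]
t=22-23: P3@Q0 runs 1, rem=1, I/O yield, promote→Q0. Q0=[P3] Q1=[P1,P2,P4] Q2=[]
t=23-24: P3@Q0 runs 1, rem=0, completes. Q0=[] Q1=[P1,P2,P4] Q2=[]
t=24-26: P1@Q1 runs 2, rem=0, completes. Q0=[] Q1=[P2,P4] Q2=[]
t=26-32: P2@Q1 runs 6, rem=0, completes. Q0=[] Q1=[P4] Q2=[]
t=32-36: P4@Q1 runs 4, rem=0, completes. Q0=[] Q1=[] Q2=[]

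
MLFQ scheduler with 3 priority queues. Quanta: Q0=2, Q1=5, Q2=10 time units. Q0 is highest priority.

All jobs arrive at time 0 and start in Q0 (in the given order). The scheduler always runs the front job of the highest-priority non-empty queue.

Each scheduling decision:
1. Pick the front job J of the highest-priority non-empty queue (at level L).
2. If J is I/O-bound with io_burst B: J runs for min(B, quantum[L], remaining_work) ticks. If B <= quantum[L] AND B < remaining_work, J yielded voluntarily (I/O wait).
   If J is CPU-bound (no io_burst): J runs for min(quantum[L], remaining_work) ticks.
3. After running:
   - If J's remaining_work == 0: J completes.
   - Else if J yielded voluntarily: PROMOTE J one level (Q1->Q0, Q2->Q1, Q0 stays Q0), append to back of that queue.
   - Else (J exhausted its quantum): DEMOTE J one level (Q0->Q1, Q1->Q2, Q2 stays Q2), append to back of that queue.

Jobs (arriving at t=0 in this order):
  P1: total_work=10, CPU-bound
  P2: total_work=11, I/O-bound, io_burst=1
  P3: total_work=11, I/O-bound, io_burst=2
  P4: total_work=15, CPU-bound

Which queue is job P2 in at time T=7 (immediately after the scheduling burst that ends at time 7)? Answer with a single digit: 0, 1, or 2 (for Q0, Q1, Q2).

Answer: 0

Derivation:
t=0-2: P1@Q0 runs 2, rem=8, quantum used, demote→Q1. Q0=[P2,P3,P4] Q1=[P1] Q2=[]
t=2-3: P2@Q0 runs 1, rem=10, I/O yield, promote→Q0. Q0=[P3,P4,P2] Q1=[P1] Q2=[]
t=3-5: P3@Q0 runs 2, rem=9, I/O yield, promote→Q0. Q0=[P4,P2,P3] Q1=[P1] Q2=[]
t=5-7: P4@Q0 runs 2, rem=13, quantum used, demote→Q1. Q0=[P2,P3] Q1=[P1,P4] Q2=[]
t=7-8: P2@Q0 runs 1, rem=9, I/O yield, promote→Q0. Q0=[P3,P2] Q1=[P1,P4] Q2=[]
t=8-10: P3@Q0 runs 2, rem=7, I/O yield, promote→Q0. Q0=[P2,P3] Q1=[P1,P4] Q2=[]
t=10-11: P2@Q0 runs 1, rem=8, I/O yield, promote→Q0. Q0=[P3,P2] Q1=[P1,P4] Q2=[]
t=11-13: P3@Q0 runs 2, rem=5, I/O yield, promote→Q0. Q0=[P2,P3] Q1=[P1,P4] Q2=[]
t=13-14: P2@Q0 runs 1, rem=7, I/O yield, promote→Q0. Q0=[P3,P2] Q1=[P1,P4] Q2=[]
t=14-16: P3@Q0 runs 2, rem=3, I/O yield, promote→Q0. Q0=[P2,P3] Q1=[P1,P4] Q2=[]
t=16-17: P2@Q0 runs 1, rem=6, I/O yield, promote→Q0. Q0=[P3,P2] Q1=[P1,P4] Q2=[]
t=17-19: P3@Q0 runs 2, rem=1, I/O yield, promote→Q0. Q0=[P2,P3] Q1=[P1,P4] Q2=[]
t=19-20: P2@Q0 runs 1, rem=5, I/O yield, promote→Q0. Q0=[P3,P2] Q1=[P1,P4] Q2=[]
t=20-21: P3@Q0 runs 1, rem=0, completes. Q0=[P2] Q1=[P1,P4] Q2=[]
t=21-22: P2@Q0 runs 1, rem=4, I/O yield, promote→Q0. Q0=[P2] Q1=[P1,P4] Q2=[]
t=22-23: P2@Q0 runs 1, rem=3, I/O yield, promote→Q0. Q0=[P2] Q1=[P1,P4] Q2=[]
t=23-24: P2@Q0 runs 1, rem=2, I/O yield, promote→Q0. Q0=[P2] Q1=[P1,P4] Q2=[]
t=24-25: P2@Q0 runs 1, rem=1, I/O yield, promote→Q0. Q0=[P2] Q1=[P1,P4] Q2=[]
t=25-26: P2@Q0 runs 1, rem=0, completes. Q0=[] Q1=[P1,P4] Q2=[]
t=26-31: P1@Q1 runs 5, rem=3, quantum used, demote→Q2. Q0=[] Q1=[P4] Q2=[P1]
t=31-36: P4@Q1 runs 5, rem=8, quantum used, demote→Q2. Q0=[] Q1=[] Q2=[P1,P4]
t=36-39: P1@Q2 runs 3, rem=0, completes. Q0=[] Q1=[] Q2=[P4]
t=39-47: P4@Q2 runs 8, rem=0, completes. Q0=[] Q1=[] Q2=[]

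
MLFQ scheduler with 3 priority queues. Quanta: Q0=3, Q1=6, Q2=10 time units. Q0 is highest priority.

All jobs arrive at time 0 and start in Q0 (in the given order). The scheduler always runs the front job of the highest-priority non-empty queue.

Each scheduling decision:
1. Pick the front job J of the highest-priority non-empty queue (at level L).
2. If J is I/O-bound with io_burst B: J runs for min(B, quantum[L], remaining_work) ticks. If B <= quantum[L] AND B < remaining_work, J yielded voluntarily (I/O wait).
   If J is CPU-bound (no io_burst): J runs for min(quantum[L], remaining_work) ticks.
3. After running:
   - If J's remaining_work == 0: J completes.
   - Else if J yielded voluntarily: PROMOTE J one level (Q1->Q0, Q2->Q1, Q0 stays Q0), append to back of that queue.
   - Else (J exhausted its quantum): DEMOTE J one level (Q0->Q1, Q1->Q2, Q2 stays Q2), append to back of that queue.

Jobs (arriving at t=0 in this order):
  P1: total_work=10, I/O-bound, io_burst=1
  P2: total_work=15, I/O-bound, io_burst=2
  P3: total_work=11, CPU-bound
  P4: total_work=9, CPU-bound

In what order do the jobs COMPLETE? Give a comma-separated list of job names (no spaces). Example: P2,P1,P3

t=0-1: P1@Q0 runs 1, rem=9, I/O yield, promote→Q0. Q0=[P2,P3,P4,P1] Q1=[] Q2=[]
t=1-3: P2@Q0 runs 2, rem=13, I/O yield, promote→Q0. Q0=[P3,P4,P1,P2] Q1=[] Q2=[]
t=3-6: P3@Q0 runs 3, rem=8, quantum used, demote→Q1. Q0=[P4,P1,P2] Q1=[P3] Q2=[]
t=6-9: P4@Q0 runs 3, rem=6, quantum used, demote→Q1. Q0=[P1,P2] Q1=[P3,P4] Q2=[]
t=9-10: P1@Q0 runs 1, rem=8, I/O yield, promote→Q0. Q0=[P2,P1] Q1=[P3,P4] Q2=[]
t=10-12: P2@Q0 runs 2, rem=11, I/O yield, promote→Q0. Q0=[P1,P2] Q1=[P3,P4] Q2=[]
t=12-13: P1@Q0 runs 1, rem=7, I/O yield, promote→Q0. Q0=[P2,P1] Q1=[P3,P4] Q2=[]
t=13-15: P2@Q0 runs 2, rem=9, I/O yield, promote→Q0. Q0=[P1,P2] Q1=[P3,P4] Q2=[]
t=15-16: P1@Q0 runs 1, rem=6, I/O yield, promote→Q0. Q0=[P2,P1] Q1=[P3,P4] Q2=[]
t=16-18: P2@Q0 runs 2, rem=7, I/O yield, promote→Q0. Q0=[P1,P2] Q1=[P3,P4] Q2=[]
t=18-19: P1@Q0 runs 1, rem=5, I/O yield, promote→Q0. Q0=[P2,P1] Q1=[P3,P4] Q2=[]
t=19-21: P2@Q0 runs 2, rem=5, I/O yield, promote→Q0. Q0=[P1,P2] Q1=[P3,P4] Q2=[]
t=21-22: P1@Q0 runs 1, rem=4, I/O yield, promote→Q0. Q0=[P2,P1] Q1=[P3,P4] Q2=[]
t=22-24: P2@Q0 runs 2, rem=3, I/O yield, promote→Q0. Q0=[P1,P2] Q1=[P3,P4] Q2=[]
t=24-25: P1@Q0 runs 1, rem=3, I/O yield, promote→Q0. Q0=[P2,P1] Q1=[P3,P4] Q2=[]
t=25-27: P2@Q0 runs 2, rem=1, I/O yield, promote→Q0. Q0=[P1,P2] Q1=[P3,P4] Q2=[]
t=27-28: P1@Q0 runs 1, rem=2, I/O yield, promote→Q0. Q0=[P2,P1] Q1=[P3,P4] Q2=[]
t=28-29: P2@Q0 runs 1, rem=0, completes. Q0=[P1] Q1=[P3,P4] Q2=[]
t=29-30: P1@Q0 runs 1, rem=1, I/O yield, promote→Q0. Q0=[P1] Q1=[P3,P4] Q2=[]
t=30-31: P1@Q0 runs 1, rem=0, completes. Q0=[] Q1=[P3,P4] Q2=[]
t=31-37: P3@Q1 runs 6, rem=2, quantum used, demote→Q2. Q0=[] Q1=[P4] Q2=[P3]
t=37-43: P4@Q1 runs 6, rem=0, completes. Q0=[] Q1=[] Q2=[P3]
t=43-45: P3@Q2 runs 2, rem=0, completes. Q0=[] Q1=[] Q2=[]

Answer: P2,P1,P4,P3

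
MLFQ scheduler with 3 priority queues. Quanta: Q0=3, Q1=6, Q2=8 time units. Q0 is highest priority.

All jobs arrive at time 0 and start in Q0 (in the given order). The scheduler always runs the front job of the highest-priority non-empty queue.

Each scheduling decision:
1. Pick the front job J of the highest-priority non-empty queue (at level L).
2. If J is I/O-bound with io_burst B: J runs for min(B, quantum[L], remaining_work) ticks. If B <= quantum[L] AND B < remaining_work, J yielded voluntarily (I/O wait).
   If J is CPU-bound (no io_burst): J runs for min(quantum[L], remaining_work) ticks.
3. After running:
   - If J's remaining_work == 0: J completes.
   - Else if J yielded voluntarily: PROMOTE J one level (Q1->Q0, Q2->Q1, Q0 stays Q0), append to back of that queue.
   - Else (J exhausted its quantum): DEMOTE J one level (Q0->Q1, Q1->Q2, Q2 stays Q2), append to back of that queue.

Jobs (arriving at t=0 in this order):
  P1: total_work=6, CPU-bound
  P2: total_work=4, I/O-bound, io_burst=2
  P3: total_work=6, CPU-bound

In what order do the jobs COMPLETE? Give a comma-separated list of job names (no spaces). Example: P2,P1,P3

t=0-3: P1@Q0 runs 3, rem=3, quantum used, demote→Q1. Q0=[P2,P3] Q1=[P1] Q2=[]
t=3-5: P2@Q0 runs 2, rem=2, I/O yield, promote→Q0. Q0=[P3,P2] Q1=[P1] Q2=[]
t=5-8: P3@Q0 runs 3, rem=3, quantum used, demote→Q1. Q0=[P2] Q1=[P1,P3] Q2=[]
t=8-10: P2@Q0 runs 2, rem=0, completes. Q0=[] Q1=[P1,P3] Q2=[]
t=10-13: P1@Q1 runs 3, rem=0, completes. Q0=[] Q1=[P3] Q2=[]
t=13-16: P3@Q1 runs 3, rem=0, completes. Q0=[] Q1=[] Q2=[]

Answer: P2,P1,P3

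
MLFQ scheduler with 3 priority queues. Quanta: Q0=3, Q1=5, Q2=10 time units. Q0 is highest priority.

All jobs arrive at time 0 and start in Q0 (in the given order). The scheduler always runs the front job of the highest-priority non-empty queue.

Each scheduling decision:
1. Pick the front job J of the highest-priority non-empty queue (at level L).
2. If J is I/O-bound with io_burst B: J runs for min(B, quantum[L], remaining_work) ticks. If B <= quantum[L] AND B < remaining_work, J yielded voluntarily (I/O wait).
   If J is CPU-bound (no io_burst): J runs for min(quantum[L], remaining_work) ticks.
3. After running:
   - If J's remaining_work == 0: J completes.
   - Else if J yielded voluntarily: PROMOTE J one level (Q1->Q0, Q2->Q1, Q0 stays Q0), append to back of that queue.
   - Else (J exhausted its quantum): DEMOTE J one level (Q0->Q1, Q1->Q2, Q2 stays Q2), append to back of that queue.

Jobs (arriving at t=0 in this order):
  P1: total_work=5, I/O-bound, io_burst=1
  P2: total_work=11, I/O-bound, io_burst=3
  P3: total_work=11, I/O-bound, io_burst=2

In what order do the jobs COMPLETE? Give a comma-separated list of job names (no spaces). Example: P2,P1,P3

Answer: P2,P1,P3

Derivation:
t=0-1: P1@Q0 runs 1, rem=4, I/O yield, promote→Q0. Q0=[P2,P3,P1] Q1=[] Q2=[]
t=1-4: P2@Q0 runs 3, rem=8, I/O yield, promote→Q0. Q0=[P3,P1,P2] Q1=[] Q2=[]
t=4-6: P3@Q0 runs 2, rem=9, I/O yield, promote→Q0. Q0=[P1,P2,P3] Q1=[] Q2=[]
t=6-7: P1@Q0 runs 1, rem=3, I/O yield, promote→Q0. Q0=[P2,P3,P1] Q1=[] Q2=[]
t=7-10: P2@Q0 runs 3, rem=5, I/O yield, promote→Q0. Q0=[P3,P1,P2] Q1=[] Q2=[]
t=10-12: P3@Q0 runs 2, rem=7, I/O yield, promote→Q0. Q0=[P1,P2,P3] Q1=[] Q2=[]
t=12-13: P1@Q0 runs 1, rem=2, I/O yield, promote→Q0. Q0=[P2,P3,P1] Q1=[] Q2=[]
t=13-16: P2@Q0 runs 3, rem=2, I/O yield, promote→Q0. Q0=[P3,P1,P2] Q1=[] Q2=[]
t=16-18: P3@Q0 runs 2, rem=5, I/O yield, promote→Q0. Q0=[P1,P2,P3] Q1=[] Q2=[]
t=18-19: P1@Q0 runs 1, rem=1, I/O yield, promote→Q0. Q0=[P2,P3,P1] Q1=[] Q2=[]
t=19-21: P2@Q0 runs 2, rem=0, completes. Q0=[P3,P1] Q1=[] Q2=[]
t=21-23: P3@Q0 runs 2, rem=3, I/O yield, promote→Q0. Q0=[P1,P3] Q1=[] Q2=[]
t=23-24: P1@Q0 runs 1, rem=0, completes. Q0=[P3] Q1=[] Q2=[]
t=24-26: P3@Q0 runs 2, rem=1, I/O yield, promote→Q0. Q0=[P3] Q1=[] Q2=[]
t=26-27: P3@Q0 runs 1, rem=0, completes. Q0=[] Q1=[] Q2=[]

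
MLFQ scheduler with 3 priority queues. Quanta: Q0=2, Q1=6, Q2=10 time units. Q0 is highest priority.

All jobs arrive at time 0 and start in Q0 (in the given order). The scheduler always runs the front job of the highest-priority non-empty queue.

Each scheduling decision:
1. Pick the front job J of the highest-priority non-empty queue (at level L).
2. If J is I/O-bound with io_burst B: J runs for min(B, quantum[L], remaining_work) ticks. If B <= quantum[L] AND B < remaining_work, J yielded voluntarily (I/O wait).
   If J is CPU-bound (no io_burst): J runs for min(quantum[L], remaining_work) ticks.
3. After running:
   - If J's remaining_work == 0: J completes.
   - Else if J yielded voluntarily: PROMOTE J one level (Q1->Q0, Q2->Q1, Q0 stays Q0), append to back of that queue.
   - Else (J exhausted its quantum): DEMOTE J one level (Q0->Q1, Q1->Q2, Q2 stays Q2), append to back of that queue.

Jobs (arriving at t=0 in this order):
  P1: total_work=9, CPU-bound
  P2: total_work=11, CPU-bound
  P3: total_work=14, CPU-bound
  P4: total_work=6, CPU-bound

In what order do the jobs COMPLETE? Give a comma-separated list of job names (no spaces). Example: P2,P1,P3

t=0-2: P1@Q0 runs 2, rem=7, quantum used, demote→Q1. Q0=[P2,P3,P4] Q1=[P1] Q2=[]
t=2-4: P2@Q0 runs 2, rem=9, quantum used, demote→Q1. Q0=[P3,P4] Q1=[P1,P2] Q2=[]
t=4-6: P3@Q0 runs 2, rem=12, quantum used, demote→Q1. Q0=[P4] Q1=[P1,P2,P3] Q2=[]
t=6-8: P4@Q0 runs 2, rem=4, quantum used, demote→Q1. Q0=[] Q1=[P1,P2,P3,P4] Q2=[]
t=8-14: P1@Q1 runs 6, rem=1, quantum used, demote→Q2. Q0=[] Q1=[P2,P3,P4] Q2=[P1]
t=14-20: P2@Q1 runs 6, rem=3, quantum used, demote→Q2. Q0=[] Q1=[P3,P4] Q2=[P1,P2]
t=20-26: P3@Q1 runs 6, rem=6, quantum used, demote→Q2. Q0=[] Q1=[P4] Q2=[P1,P2,P3]
t=26-30: P4@Q1 runs 4, rem=0, completes. Q0=[] Q1=[] Q2=[P1,P2,P3]
t=30-31: P1@Q2 runs 1, rem=0, completes. Q0=[] Q1=[] Q2=[P2,P3]
t=31-34: P2@Q2 runs 3, rem=0, completes. Q0=[] Q1=[] Q2=[P3]
t=34-40: P3@Q2 runs 6, rem=0, completes. Q0=[] Q1=[] Q2=[]

Answer: P4,P1,P2,P3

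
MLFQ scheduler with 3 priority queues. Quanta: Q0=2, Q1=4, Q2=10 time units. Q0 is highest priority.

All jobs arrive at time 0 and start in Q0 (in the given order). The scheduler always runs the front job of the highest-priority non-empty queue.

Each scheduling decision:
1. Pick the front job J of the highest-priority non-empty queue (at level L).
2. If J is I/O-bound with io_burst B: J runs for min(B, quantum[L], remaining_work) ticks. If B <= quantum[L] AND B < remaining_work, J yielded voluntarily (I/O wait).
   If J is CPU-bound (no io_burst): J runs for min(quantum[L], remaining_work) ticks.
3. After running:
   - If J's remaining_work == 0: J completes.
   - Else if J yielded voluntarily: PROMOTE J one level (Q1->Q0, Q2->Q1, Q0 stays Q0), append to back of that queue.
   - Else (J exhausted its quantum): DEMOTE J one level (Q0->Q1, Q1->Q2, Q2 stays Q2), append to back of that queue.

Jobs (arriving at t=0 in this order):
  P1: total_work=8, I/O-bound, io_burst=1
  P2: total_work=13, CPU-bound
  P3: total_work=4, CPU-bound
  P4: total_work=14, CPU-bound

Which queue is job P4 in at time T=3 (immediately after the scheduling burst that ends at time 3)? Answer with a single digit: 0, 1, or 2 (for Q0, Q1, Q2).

t=0-1: P1@Q0 runs 1, rem=7, I/O yield, promote→Q0. Q0=[P2,P3,P4,P1] Q1=[] Q2=[]
t=1-3: P2@Q0 runs 2, rem=11, quantum used, demote→Q1. Q0=[P3,P4,P1] Q1=[P2] Q2=[]
t=3-5: P3@Q0 runs 2, rem=2, quantum used, demote→Q1. Q0=[P4,P1] Q1=[P2,P3] Q2=[]
t=5-7: P4@Q0 runs 2, rem=12, quantum used, demote→Q1. Q0=[P1] Q1=[P2,P3,P4] Q2=[]
t=7-8: P1@Q0 runs 1, rem=6, I/O yield, promote→Q0. Q0=[P1] Q1=[P2,P3,P4] Q2=[]
t=8-9: P1@Q0 runs 1, rem=5, I/O yield, promote→Q0. Q0=[P1] Q1=[P2,P3,P4] Q2=[]
t=9-10: P1@Q0 runs 1, rem=4, I/O yield, promote→Q0. Q0=[P1] Q1=[P2,P3,P4] Q2=[]
t=10-11: P1@Q0 runs 1, rem=3, I/O yield, promote→Q0. Q0=[P1] Q1=[P2,P3,P4] Q2=[]
t=11-12: P1@Q0 runs 1, rem=2, I/O yield, promote→Q0. Q0=[P1] Q1=[P2,P3,P4] Q2=[]
t=12-13: P1@Q0 runs 1, rem=1, I/O yield, promote→Q0. Q0=[P1] Q1=[P2,P3,P4] Q2=[]
t=13-14: P1@Q0 runs 1, rem=0, completes. Q0=[] Q1=[P2,P3,P4] Q2=[]
t=14-18: P2@Q1 runs 4, rem=7, quantum used, demote→Q2. Q0=[] Q1=[P3,P4] Q2=[P2]
t=18-20: P3@Q1 runs 2, rem=0, completes. Q0=[] Q1=[P4] Q2=[P2]
t=20-24: P4@Q1 runs 4, rem=8, quantum used, demote→Q2. Q0=[] Q1=[] Q2=[P2,P4]
t=24-31: P2@Q2 runs 7, rem=0, completes. Q0=[] Q1=[] Q2=[P4]
t=31-39: P4@Q2 runs 8, rem=0, completes. Q0=[] Q1=[] Q2=[]

Answer: 0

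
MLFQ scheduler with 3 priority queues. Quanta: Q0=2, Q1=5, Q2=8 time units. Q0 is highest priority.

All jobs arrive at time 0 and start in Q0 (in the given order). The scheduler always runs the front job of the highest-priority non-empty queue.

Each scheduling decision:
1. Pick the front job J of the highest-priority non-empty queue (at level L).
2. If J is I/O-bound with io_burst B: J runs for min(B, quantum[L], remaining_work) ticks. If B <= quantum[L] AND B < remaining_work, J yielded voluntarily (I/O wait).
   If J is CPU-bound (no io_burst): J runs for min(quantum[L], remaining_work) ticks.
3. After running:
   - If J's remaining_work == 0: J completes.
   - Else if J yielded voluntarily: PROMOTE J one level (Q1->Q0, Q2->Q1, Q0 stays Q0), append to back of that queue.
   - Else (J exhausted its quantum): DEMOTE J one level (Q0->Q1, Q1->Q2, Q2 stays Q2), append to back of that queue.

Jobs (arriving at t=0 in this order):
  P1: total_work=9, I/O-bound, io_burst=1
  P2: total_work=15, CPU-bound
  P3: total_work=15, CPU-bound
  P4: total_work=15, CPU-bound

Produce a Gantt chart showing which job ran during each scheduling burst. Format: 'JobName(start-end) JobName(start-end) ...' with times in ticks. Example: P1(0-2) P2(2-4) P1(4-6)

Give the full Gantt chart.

Answer: P1(0-1) P2(1-3) P3(3-5) P4(5-7) P1(7-8) P1(8-9) P1(9-10) P1(10-11) P1(11-12) P1(12-13) P1(13-14) P1(14-15) P2(15-20) P3(20-25) P4(25-30) P2(30-38) P3(38-46) P4(46-54)

Derivation:
t=0-1: P1@Q0 runs 1, rem=8, I/O yield, promote→Q0. Q0=[P2,P3,P4,P1] Q1=[] Q2=[]
t=1-3: P2@Q0 runs 2, rem=13, quantum used, demote→Q1. Q0=[P3,P4,P1] Q1=[P2] Q2=[]
t=3-5: P3@Q0 runs 2, rem=13, quantum used, demote→Q1. Q0=[P4,P1] Q1=[P2,P3] Q2=[]
t=5-7: P4@Q0 runs 2, rem=13, quantum used, demote→Q1. Q0=[P1] Q1=[P2,P3,P4] Q2=[]
t=7-8: P1@Q0 runs 1, rem=7, I/O yield, promote→Q0. Q0=[P1] Q1=[P2,P3,P4] Q2=[]
t=8-9: P1@Q0 runs 1, rem=6, I/O yield, promote→Q0. Q0=[P1] Q1=[P2,P3,P4] Q2=[]
t=9-10: P1@Q0 runs 1, rem=5, I/O yield, promote→Q0. Q0=[P1] Q1=[P2,P3,P4] Q2=[]
t=10-11: P1@Q0 runs 1, rem=4, I/O yield, promote→Q0. Q0=[P1] Q1=[P2,P3,P4] Q2=[]
t=11-12: P1@Q0 runs 1, rem=3, I/O yield, promote→Q0. Q0=[P1] Q1=[P2,P3,P4] Q2=[]
t=12-13: P1@Q0 runs 1, rem=2, I/O yield, promote→Q0. Q0=[P1] Q1=[P2,P3,P4] Q2=[]
t=13-14: P1@Q0 runs 1, rem=1, I/O yield, promote→Q0. Q0=[P1] Q1=[P2,P3,P4] Q2=[]
t=14-15: P1@Q0 runs 1, rem=0, completes. Q0=[] Q1=[P2,P3,P4] Q2=[]
t=15-20: P2@Q1 runs 5, rem=8, quantum used, demote→Q2. Q0=[] Q1=[P3,P4] Q2=[P2]
t=20-25: P3@Q1 runs 5, rem=8, quantum used, demote→Q2. Q0=[] Q1=[P4] Q2=[P2,P3]
t=25-30: P4@Q1 runs 5, rem=8, quantum used, demote→Q2. Q0=[] Q1=[] Q2=[P2,P3,P4]
t=30-38: P2@Q2 runs 8, rem=0, completes. Q0=[] Q1=[] Q2=[P3,P4]
t=38-46: P3@Q2 runs 8, rem=0, completes. Q0=[] Q1=[] Q2=[P4]
t=46-54: P4@Q2 runs 8, rem=0, completes. Q0=[] Q1=[] Q2=[]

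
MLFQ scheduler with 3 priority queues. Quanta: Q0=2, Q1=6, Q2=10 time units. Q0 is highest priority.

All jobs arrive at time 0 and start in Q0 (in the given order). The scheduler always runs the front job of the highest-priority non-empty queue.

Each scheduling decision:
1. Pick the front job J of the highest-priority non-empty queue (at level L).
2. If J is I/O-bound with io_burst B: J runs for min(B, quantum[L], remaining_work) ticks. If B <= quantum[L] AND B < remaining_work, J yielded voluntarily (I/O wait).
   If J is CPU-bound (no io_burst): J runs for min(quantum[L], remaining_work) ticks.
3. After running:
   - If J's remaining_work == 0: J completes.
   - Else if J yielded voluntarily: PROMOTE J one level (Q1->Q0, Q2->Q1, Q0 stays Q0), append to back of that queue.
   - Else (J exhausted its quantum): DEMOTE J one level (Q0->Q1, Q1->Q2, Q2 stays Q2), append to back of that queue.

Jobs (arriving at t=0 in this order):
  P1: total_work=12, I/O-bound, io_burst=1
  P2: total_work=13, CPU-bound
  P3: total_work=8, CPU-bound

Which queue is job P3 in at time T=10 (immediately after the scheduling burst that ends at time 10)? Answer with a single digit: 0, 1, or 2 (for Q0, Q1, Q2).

Answer: 1

Derivation:
t=0-1: P1@Q0 runs 1, rem=11, I/O yield, promote→Q0. Q0=[P2,P3,P1] Q1=[] Q2=[]
t=1-3: P2@Q0 runs 2, rem=11, quantum used, demote→Q1. Q0=[P3,P1] Q1=[P2] Q2=[]
t=3-5: P3@Q0 runs 2, rem=6, quantum used, demote→Q1. Q0=[P1] Q1=[P2,P3] Q2=[]
t=5-6: P1@Q0 runs 1, rem=10, I/O yield, promote→Q0. Q0=[P1] Q1=[P2,P3] Q2=[]
t=6-7: P1@Q0 runs 1, rem=9, I/O yield, promote→Q0. Q0=[P1] Q1=[P2,P3] Q2=[]
t=7-8: P1@Q0 runs 1, rem=8, I/O yield, promote→Q0. Q0=[P1] Q1=[P2,P3] Q2=[]
t=8-9: P1@Q0 runs 1, rem=7, I/O yield, promote→Q0. Q0=[P1] Q1=[P2,P3] Q2=[]
t=9-10: P1@Q0 runs 1, rem=6, I/O yield, promote→Q0. Q0=[P1] Q1=[P2,P3] Q2=[]
t=10-11: P1@Q0 runs 1, rem=5, I/O yield, promote→Q0. Q0=[P1] Q1=[P2,P3] Q2=[]
t=11-12: P1@Q0 runs 1, rem=4, I/O yield, promote→Q0. Q0=[P1] Q1=[P2,P3] Q2=[]
t=12-13: P1@Q0 runs 1, rem=3, I/O yield, promote→Q0. Q0=[P1] Q1=[P2,P3] Q2=[]
t=13-14: P1@Q0 runs 1, rem=2, I/O yield, promote→Q0. Q0=[P1] Q1=[P2,P3] Q2=[]
t=14-15: P1@Q0 runs 1, rem=1, I/O yield, promote→Q0. Q0=[P1] Q1=[P2,P3] Q2=[]
t=15-16: P1@Q0 runs 1, rem=0, completes. Q0=[] Q1=[P2,P3] Q2=[]
t=16-22: P2@Q1 runs 6, rem=5, quantum used, demote→Q2. Q0=[] Q1=[P3] Q2=[P2]
t=22-28: P3@Q1 runs 6, rem=0, completes. Q0=[] Q1=[] Q2=[P2]
t=28-33: P2@Q2 runs 5, rem=0, completes. Q0=[] Q1=[] Q2=[]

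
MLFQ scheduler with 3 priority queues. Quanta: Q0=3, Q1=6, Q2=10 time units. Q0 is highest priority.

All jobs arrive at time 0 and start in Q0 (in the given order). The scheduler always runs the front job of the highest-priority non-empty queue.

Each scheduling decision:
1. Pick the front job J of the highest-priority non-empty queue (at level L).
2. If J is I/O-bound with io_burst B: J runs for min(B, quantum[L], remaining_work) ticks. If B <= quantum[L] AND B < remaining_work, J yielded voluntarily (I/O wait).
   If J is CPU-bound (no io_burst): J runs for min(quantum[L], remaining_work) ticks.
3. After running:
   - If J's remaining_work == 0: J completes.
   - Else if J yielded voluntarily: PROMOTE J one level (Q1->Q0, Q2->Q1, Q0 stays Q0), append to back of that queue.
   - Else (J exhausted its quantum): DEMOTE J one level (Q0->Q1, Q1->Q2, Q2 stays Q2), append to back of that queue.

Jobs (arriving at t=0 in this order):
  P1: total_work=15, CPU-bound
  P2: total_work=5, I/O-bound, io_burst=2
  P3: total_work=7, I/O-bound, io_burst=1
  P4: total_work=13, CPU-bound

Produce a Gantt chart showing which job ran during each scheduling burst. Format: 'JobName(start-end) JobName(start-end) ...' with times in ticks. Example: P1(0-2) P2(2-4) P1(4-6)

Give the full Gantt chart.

t=0-3: P1@Q0 runs 3, rem=12, quantum used, demote→Q1. Q0=[P2,P3,P4] Q1=[P1] Q2=[]
t=3-5: P2@Q0 runs 2, rem=3, I/O yield, promote→Q0. Q0=[P3,P4,P2] Q1=[P1] Q2=[]
t=5-6: P3@Q0 runs 1, rem=6, I/O yield, promote→Q0. Q0=[P4,P2,P3] Q1=[P1] Q2=[]
t=6-9: P4@Q0 runs 3, rem=10, quantum used, demote→Q1. Q0=[P2,P3] Q1=[P1,P4] Q2=[]
t=9-11: P2@Q0 runs 2, rem=1, I/O yield, promote→Q0. Q0=[P3,P2] Q1=[P1,P4] Q2=[]
t=11-12: P3@Q0 runs 1, rem=5, I/O yield, promote→Q0. Q0=[P2,P3] Q1=[P1,P4] Q2=[]
t=12-13: P2@Q0 runs 1, rem=0, completes. Q0=[P3] Q1=[P1,P4] Q2=[]
t=13-14: P3@Q0 runs 1, rem=4, I/O yield, promote→Q0. Q0=[P3] Q1=[P1,P4] Q2=[]
t=14-15: P3@Q0 runs 1, rem=3, I/O yield, promote→Q0. Q0=[P3] Q1=[P1,P4] Q2=[]
t=15-16: P3@Q0 runs 1, rem=2, I/O yield, promote→Q0. Q0=[P3] Q1=[P1,P4] Q2=[]
t=16-17: P3@Q0 runs 1, rem=1, I/O yield, promote→Q0. Q0=[P3] Q1=[P1,P4] Q2=[]
t=17-18: P3@Q0 runs 1, rem=0, completes. Q0=[] Q1=[P1,P4] Q2=[]
t=18-24: P1@Q1 runs 6, rem=6, quantum used, demote→Q2. Q0=[] Q1=[P4] Q2=[P1]
t=24-30: P4@Q1 runs 6, rem=4, quantum used, demote→Q2. Q0=[] Q1=[] Q2=[P1,P4]
t=30-36: P1@Q2 runs 6, rem=0, completes. Q0=[] Q1=[] Q2=[P4]
t=36-40: P4@Q2 runs 4, rem=0, completes. Q0=[] Q1=[] Q2=[]

Answer: P1(0-3) P2(3-5) P3(5-6) P4(6-9) P2(9-11) P3(11-12) P2(12-13) P3(13-14) P3(14-15) P3(15-16) P3(16-17) P3(17-18) P1(18-24) P4(24-30) P1(30-36) P4(36-40)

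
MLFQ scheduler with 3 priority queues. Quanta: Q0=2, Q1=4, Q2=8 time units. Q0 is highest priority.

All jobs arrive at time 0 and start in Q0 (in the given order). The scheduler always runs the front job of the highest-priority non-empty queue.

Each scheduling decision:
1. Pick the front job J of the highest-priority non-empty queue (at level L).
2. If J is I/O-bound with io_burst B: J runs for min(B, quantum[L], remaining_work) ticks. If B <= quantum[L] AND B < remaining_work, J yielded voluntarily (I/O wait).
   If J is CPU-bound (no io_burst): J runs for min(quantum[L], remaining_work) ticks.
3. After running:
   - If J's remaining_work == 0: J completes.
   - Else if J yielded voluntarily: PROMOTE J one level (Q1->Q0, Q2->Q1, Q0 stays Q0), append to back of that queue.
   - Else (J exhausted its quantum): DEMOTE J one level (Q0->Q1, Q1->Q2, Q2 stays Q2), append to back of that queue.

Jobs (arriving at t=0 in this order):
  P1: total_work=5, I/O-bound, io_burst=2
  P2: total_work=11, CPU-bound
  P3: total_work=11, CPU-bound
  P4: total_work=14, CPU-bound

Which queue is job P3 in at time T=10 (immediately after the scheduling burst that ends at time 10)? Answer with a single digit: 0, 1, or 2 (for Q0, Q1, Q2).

Answer: 1

Derivation:
t=0-2: P1@Q0 runs 2, rem=3, I/O yield, promote→Q0. Q0=[P2,P3,P4,P1] Q1=[] Q2=[]
t=2-4: P2@Q0 runs 2, rem=9, quantum used, demote→Q1. Q0=[P3,P4,P1] Q1=[P2] Q2=[]
t=4-6: P3@Q0 runs 2, rem=9, quantum used, demote→Q1. Q0=[P4,P1] Q1=[P2,P3] Q2=[]
t=6-8: P4@Q0 runs 2, rem=12, quantum used, demote→Q1. Q0=[P1] Q1=[P2,P3,P4] Q2=[]
t=8-10: P1@Q0 runs 2, rem=1, I/O yield, promote→Q0. Q0=[P1] Q1=[P2,P3,P4] Q2=[]
t=10-11: P1@Q0 runs 1, rem=0, completes. Q0=[] Q1=[P2,P3,P4] Q2=[]
t=11-15: P2@Q1 runs 4, rem=5, quantum used, demote→Q2. Q0=[] Q1=[P3,P4] Q2=[P2]
t=15-19: P3@Q1 runs 4, rem=5, quantum used, demote→Q2. Q0=[] Q1=[P4] Q2=[P2,P3]
t=19-23: P4@Q1 runs 4, rem=8, quantum used, demote→Q2. Q0=[] Q1=[] Q2=[P2,P3,P4]
t=23-28: P2@Q2 runs 5, rem=0, completes. Q0=[] Q1=[] Q2=[P3,P4]
t=28-33: P3@Q2 runs 5, rem=0, completes. Q0=[] Q1=[] Q2=[P4]
t=33-41: P4@Q2 runs 8, rem=0, completes. Q0=[] Q1=[] Q2=[]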